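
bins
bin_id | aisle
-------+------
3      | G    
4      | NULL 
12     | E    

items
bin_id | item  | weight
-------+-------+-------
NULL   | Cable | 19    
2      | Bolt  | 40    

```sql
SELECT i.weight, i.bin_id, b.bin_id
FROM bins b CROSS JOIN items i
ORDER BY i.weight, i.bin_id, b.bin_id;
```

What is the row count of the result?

6

CROSS JOIN pairs every row of `bins` with every row of `items`: 3 × 2 = 6 rows.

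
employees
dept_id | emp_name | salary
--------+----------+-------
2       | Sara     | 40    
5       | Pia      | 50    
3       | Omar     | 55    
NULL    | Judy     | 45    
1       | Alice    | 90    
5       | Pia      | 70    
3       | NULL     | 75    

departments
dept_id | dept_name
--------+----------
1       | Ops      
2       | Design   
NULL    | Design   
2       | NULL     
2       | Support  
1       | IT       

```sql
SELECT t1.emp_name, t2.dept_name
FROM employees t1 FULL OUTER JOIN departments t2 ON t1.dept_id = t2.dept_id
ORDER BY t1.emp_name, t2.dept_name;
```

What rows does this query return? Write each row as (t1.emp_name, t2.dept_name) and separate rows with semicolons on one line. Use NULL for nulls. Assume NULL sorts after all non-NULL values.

(Alice, IT); (Alice, Ops); (Judy, NULL); (Omar, NULL); (Pia, NULL); (Pia, NULL); (Sara, Design); (Sara, Support); (Sara, NULL); (NULL, Design); (NULL, NULL)

FULL OUTER JOIN keeps every row from both sides; unmatched rows get NULL for the other side's columns.
Matching on t1.dept_id = t2.dept_id. A NULL in a compared column never satisfies the condition.
- t1 (dept_id=2) pairs with 3 row(s) of t2.
- t1 (dept_id=5) has no partner → padded with NULL.
- t1 (dept_id=3) has no partner → padded with NULL.
- t1 (dept_id=NULL) has no partner → padded with NULL.
- t1 (dept_id=1) pairs with 2 row(s) of t2.
- t1 (dept_id=5) has no partner → padded with NULL.
- t1 (dept_id=3) has no partner → padded with NULL.
- plus 1 unmatched t2 row(s), each kept with NULL t1 columns.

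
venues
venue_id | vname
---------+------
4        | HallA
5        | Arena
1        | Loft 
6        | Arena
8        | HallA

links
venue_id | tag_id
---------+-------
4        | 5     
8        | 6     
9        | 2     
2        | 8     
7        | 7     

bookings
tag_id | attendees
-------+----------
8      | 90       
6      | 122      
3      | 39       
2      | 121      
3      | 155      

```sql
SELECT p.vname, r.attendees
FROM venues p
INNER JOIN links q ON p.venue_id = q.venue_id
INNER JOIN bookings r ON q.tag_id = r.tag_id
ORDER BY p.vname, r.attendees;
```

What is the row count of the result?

1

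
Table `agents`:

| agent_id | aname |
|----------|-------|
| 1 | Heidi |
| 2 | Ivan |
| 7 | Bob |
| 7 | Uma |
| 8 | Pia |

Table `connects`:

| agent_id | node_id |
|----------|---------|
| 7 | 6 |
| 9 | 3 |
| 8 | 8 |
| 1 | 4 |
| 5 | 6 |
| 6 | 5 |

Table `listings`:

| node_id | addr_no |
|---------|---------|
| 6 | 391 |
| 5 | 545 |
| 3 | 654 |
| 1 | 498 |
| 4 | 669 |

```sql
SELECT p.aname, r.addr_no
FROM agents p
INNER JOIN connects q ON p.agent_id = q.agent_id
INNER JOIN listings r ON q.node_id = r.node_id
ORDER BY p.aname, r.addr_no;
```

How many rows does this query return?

3

Evaluate left to right. First `agents p INNER JOIN connects q` on agent_id: 4 row(s).
Then INNER JOIN `listings r` on node_id: keep only rows whose q.node_id appears in r.
Result: 3 row(s).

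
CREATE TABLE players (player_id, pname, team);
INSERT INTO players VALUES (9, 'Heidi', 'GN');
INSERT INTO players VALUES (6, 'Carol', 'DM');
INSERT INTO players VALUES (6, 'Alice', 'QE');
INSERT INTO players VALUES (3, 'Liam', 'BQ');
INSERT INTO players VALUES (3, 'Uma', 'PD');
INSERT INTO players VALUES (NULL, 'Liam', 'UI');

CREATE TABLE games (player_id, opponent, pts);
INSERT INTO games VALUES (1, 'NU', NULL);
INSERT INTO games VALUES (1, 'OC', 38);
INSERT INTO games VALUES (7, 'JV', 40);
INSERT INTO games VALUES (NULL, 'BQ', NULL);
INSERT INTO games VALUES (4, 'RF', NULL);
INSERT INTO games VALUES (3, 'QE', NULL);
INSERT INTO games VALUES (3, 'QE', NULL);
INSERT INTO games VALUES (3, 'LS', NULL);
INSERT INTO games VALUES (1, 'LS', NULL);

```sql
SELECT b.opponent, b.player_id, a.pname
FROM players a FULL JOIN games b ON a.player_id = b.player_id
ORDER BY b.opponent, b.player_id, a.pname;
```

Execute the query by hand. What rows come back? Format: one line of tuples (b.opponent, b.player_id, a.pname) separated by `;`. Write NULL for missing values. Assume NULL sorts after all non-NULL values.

FULL OUTER JOIN keeps every row from both sides; unmatched rows get NULL for the other side's columns.
Matching on a.player_id = b.player_id. A NULL in a compared column never satisfies the condition.
- a row (player_id=9): no match → kept, b columns NULL.
- a row (player_id=6): no match → kept, b columns NULL.
- a row (player_id=6): no match → kept, b columns NULL.
- a row (player_id=3): matches 3 b row(s) → 3 output row(s).
- a row (player_id=3): matches 3 b row(s) → 3 output row(s).
- a row (player_id=NULL): no match → kept, b columns NULL.
- 6 b row(s) had no a match → kept, a columns NULL.

(BQ, NULL, NULL); (JV, 7, NULL); (LS, 1, NULL); (LS, 3, Liam); (LS, 3, Uma); (NU, 1, NULL); (OC, 1, NULL); (QE, 3, Liam); (QE, 3, Liam); (QE, 3, Uma); (QE, 3, Uma); (RF, 4, NULL); (NULL, NULL, Alice); (NULL, NULL, Carol); (NULL, NULL, Heidi); (NULL, NULL, Liam)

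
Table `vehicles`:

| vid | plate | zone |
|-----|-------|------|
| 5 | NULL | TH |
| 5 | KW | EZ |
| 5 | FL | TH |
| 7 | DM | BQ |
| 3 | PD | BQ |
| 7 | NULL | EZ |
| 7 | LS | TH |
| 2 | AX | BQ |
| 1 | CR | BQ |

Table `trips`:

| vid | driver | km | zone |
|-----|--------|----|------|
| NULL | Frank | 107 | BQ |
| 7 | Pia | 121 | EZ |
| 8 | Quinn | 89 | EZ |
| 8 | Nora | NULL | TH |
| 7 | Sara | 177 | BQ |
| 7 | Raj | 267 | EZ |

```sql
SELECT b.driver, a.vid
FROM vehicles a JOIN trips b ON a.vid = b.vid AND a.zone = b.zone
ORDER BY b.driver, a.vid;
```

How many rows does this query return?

3

INNER JOIN keeps only pairs where the ON condition holds.
Matching on a.vid = b.vid AND a.zone = b.zone. A NULL in a compared column never satisfies the condition.
Matched pairs: 3.
Total: 3 rows.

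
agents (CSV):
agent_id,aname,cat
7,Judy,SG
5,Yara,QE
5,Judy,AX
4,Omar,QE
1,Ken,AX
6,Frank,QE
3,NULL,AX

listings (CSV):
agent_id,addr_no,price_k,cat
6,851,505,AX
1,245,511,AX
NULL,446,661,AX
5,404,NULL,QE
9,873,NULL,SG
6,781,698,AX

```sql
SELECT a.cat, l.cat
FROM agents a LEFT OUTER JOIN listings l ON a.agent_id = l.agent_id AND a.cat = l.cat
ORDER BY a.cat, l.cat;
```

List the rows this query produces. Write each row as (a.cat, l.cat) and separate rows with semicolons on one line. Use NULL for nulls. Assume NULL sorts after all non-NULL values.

LEFT JOIN keeps every row from `agents`; unmatched rows get NULL for `listings`'s columns.
Matching on a.agent_id = l.agent_id AND a.cat = l.cat. A NULL in a compared column never satisfies the condition.
Matched pairs: 2; unmatched a rows kept: 5.

(AX, AX); (AX, NULL); (AX, NULL); (QE, QE); (QE, NULL); (QE, NULL); (SG, NULL)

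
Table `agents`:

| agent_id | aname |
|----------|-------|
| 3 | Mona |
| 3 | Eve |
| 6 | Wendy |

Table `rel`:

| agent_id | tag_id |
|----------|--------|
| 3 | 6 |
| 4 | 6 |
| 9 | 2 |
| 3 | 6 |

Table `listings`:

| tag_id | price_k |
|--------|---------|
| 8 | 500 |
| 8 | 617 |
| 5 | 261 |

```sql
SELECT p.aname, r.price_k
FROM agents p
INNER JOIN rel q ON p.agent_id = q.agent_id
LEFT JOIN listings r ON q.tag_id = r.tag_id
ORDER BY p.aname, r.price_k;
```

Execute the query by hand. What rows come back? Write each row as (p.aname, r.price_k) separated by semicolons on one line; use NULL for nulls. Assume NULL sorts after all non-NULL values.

(Eve, NULL); (Eve, NULL); (Mona, NULL); (Mona, NULL)

Step 1 — p INNER JOIN q on agent_id → 4 row(s).
Then LEFT JOIN `listings r` on tag_id: each of those 4 rows is kept; rows whose q.tag_id has no match in r get NULL for r's columns.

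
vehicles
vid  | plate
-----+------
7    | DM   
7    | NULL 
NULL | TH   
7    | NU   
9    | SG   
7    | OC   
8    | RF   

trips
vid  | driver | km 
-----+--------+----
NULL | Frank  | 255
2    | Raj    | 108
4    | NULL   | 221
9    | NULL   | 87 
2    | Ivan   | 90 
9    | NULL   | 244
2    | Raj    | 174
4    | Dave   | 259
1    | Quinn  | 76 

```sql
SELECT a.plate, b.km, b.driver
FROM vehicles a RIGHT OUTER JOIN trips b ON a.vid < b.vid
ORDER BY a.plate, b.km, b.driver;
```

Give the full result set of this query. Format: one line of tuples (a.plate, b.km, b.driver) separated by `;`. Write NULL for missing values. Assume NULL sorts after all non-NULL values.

RIGHT JOIN keeps every row from `trips`; unmatched rows get NULL for `vehicles`'s columns.
Matching on a.vid < b.vid. A NULL in a compared column never satisfies the condition.
- vid=7: 2 matching b row(s), so 2 row(s) emitted.
- vid=7: 2 matching b row(s), so 2 row(s) emitted.
- vid=NULL: no matching b row.
- vid=7: 2 matching b row(s), so 2 row(s) emitted.
- vid=9: no matching b row.
- vid=7: 2 matching b row(s), so 2 row(s) emitted.
- vid=8: 2 matching b row(s), so 2 row(s) emitted.
- 7 b row(s) had no a match → kept, a columns NULL.

(DM, 87, NULL); (DM, 244, NULL); (NU, 87, NULL); (NU, 244, NULL); (OC, 87, NULL); (OC, 244, NULL); (RF, 87, NULL); (RF, 244, NULL); (NULL, 76, Quinn); (NULL, 87, NULL); (NULL, 90, Ivan); (NULL, 108, Raj); (NULL, 174, Raj); (NULL, 221, NULL); (NULL, 244, NULL); (NULL, 255, Frank); (NULL, 259, Dave)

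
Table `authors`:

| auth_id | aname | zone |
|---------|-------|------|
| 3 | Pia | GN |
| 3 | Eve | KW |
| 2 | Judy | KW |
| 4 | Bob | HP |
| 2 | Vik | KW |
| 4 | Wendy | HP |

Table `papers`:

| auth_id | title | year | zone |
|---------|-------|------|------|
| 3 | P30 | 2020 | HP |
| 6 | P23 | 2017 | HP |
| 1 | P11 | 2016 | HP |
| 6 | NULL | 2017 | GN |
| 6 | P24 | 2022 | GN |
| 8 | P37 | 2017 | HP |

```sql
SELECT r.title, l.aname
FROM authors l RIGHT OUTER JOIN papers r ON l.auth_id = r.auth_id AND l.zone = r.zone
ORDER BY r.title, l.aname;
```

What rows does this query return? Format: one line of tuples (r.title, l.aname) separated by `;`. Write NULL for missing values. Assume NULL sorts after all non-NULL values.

(P11, NULL); (P23, NULL); (P24, NULL); (P30, NULL); (P37, NULL); (NULL, NULL)

RIGHT JOIN keeps every row from `papers`; unmatched rows get NULL for `authors`'s columns.
Matching on l.auth_id = r.auth_id AND l.zone = r.zone.
Matched pairs: 0; unmatched r rows kept: 6.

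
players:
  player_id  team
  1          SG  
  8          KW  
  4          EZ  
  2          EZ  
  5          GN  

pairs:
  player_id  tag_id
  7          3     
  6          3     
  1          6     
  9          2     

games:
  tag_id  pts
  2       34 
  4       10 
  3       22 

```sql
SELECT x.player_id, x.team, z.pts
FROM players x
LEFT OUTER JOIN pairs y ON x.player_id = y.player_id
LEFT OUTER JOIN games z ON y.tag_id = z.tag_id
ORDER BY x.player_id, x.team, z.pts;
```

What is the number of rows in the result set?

Joins associate left-to-right: players LEFT JOIN pairs on player_id gives 5 intermediate row(s).
Then LEFT JOIN `games z` on tag_id: each of those 5 rows is kept; rows whose y.tag_id has no match in z get NULL for z's columns.
Result: 5 row(s).

5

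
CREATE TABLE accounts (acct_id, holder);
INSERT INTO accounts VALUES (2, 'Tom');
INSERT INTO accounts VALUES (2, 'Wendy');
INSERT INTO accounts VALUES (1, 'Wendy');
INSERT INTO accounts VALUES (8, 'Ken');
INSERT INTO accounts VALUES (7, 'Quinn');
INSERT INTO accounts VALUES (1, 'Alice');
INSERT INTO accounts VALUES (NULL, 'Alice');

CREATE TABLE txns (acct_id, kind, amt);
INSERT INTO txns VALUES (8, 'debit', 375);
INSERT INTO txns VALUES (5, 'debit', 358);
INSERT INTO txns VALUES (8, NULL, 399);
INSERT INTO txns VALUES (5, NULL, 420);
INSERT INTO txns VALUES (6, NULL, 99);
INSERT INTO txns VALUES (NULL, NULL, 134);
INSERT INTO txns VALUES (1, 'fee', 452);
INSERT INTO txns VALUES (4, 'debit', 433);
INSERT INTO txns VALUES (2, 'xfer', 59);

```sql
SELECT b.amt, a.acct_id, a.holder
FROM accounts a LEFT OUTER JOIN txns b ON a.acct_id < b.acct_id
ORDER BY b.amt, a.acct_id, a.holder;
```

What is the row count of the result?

30

LEFT JOIN keeps every row from `accounts`; unmatched rows get NULL for `txns`'s columns.
Matching on a.acct_id < b.acct_id. A NULL in a compared column never satisfies the condition.
Matched pairs: 28; unmatched a rows kept: 2.
Total: 28 matched + 2 padded = 30 rows.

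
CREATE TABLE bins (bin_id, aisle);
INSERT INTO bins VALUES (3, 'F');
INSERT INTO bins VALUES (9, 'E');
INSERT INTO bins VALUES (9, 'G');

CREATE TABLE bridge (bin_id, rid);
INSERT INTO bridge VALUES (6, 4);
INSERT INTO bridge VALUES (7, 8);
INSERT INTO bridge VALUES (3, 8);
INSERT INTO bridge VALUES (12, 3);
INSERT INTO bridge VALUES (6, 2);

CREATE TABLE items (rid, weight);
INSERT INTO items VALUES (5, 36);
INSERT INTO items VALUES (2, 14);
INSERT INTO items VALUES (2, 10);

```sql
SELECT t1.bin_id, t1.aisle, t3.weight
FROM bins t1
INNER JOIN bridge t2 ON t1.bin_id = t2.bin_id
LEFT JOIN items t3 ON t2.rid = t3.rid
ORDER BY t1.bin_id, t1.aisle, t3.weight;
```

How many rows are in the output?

Evaluate left to right. First `bins t1 INNER JOIN bridge t2` on bin_id: 1 row(s).
Then LEFT JOIN `items t3` on rid: each of those 1 rows is kept; rows whose t2.rid has no match in t3 get NULL for t3's columns.
Result: 1 row(s).

1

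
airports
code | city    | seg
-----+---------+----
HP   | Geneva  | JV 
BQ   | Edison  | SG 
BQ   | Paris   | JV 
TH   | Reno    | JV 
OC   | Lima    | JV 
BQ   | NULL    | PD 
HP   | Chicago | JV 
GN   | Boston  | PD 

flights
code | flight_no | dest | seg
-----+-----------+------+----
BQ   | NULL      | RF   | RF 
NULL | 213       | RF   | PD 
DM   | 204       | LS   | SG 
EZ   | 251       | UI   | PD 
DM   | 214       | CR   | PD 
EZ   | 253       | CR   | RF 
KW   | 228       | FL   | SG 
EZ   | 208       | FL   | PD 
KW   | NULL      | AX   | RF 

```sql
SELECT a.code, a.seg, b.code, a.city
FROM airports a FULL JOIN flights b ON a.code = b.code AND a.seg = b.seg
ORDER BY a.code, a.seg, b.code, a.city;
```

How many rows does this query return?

17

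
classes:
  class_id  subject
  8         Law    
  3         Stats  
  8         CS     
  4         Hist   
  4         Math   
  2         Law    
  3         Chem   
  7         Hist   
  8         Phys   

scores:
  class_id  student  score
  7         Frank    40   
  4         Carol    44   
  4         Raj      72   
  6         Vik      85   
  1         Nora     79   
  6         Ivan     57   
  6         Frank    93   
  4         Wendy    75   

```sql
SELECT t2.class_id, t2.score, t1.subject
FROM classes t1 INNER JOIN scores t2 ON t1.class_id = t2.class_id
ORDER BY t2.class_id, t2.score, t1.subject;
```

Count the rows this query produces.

7

INNER JOIN keeps only pairs where the ON condition holds.
Matching on t1.class_id = t2.class_id.
Matched pairs: 7.
Total: 7 rows.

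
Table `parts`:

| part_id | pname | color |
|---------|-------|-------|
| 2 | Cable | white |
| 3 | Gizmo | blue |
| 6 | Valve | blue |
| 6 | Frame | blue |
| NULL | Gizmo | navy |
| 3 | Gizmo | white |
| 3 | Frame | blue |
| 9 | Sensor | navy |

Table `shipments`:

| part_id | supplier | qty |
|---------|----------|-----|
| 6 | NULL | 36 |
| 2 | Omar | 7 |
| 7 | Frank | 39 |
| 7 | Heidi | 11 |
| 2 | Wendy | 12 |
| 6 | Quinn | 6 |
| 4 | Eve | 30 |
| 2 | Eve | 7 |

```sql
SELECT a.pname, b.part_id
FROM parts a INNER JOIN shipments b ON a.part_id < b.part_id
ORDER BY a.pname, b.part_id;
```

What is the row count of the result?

24

INNER JOIN keeps only pairs where the ON condition holds.
Matching on a.part_id < b.part_id. A NULL in a compared column never satisfies the condition.
- a row (part_id=2): matches 5 b row(s) → 5 output row(s).
- a row (part_id=3): matches 5 b row(s) → 5 output row(s).
- a row (part_id=6): matches 2 b row(s) → 2 output row(s).
- a row (part_id=6): matches 2 b row(s) → 2 output row(s).
- a row (part_id=NULL): no match → dropped.
- a row (part_id=3): matches 5 b row(s) → 5 output row(s).
- a row (part_id=3): matches 5 b row(s) → 5 output row(s).
- a row (part_id=9): no match → dropped.
Total: 24 rows.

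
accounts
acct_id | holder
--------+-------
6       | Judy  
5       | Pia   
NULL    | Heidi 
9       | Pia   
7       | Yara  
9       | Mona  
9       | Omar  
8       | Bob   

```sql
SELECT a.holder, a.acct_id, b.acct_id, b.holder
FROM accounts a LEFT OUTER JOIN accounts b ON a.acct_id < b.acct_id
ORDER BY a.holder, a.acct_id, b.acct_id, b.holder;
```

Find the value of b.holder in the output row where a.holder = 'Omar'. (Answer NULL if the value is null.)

NULL

LEFT JOIN keeps every row from `accounts a`; unmatched rows get NULL for `accounts b`'s columns.
Matching on a.acct_id < b.acct_id. A NULL in a compared column never satisfies the condition.
- a[0] acct_id=6 → 5 match(es) in b → 5 row(s).
- a[1] acct_id=5 → 6 match(es) in b → 6 row(s).
- a[2] acct_id=NULL → no match; kept with NULLs on the b side.
- a[3] acct_id=9 → no match; kept with NULLs on the b side.
- a[4] acct_id=7 → 4 match(es) in b → 4 row(s).
- a[5] acct_id=9 → no match; kept with NULLs on the b side.
- a[6] acct_id=9 → no match; kept with NULLs on the b side.
- a[7] acct_id=8 → 3 match(es) in b → 3 row(s).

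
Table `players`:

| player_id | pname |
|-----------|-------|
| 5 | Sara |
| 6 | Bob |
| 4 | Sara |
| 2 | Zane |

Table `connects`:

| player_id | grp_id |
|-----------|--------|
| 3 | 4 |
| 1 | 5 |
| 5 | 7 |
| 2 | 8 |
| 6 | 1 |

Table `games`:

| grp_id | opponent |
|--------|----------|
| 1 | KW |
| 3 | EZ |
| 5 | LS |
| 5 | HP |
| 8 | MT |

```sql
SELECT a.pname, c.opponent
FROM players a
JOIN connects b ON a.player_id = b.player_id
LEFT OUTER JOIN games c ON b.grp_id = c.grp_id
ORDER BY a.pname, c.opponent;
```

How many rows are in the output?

Evaluate left to right. First `players a INNER JOIN connects b` on player_id: 3 row(s).
Then LEFT JOIN `games c` on grp_id: each of those 3 rows is kept; rows whose b.grp_id has no match in c get NULL for c's columns.
Result: 3 row(s).

3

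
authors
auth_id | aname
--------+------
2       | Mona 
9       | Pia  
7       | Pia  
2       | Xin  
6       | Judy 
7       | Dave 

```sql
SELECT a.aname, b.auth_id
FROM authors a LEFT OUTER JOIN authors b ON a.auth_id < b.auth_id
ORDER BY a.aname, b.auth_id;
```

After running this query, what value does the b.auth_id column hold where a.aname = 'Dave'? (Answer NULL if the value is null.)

9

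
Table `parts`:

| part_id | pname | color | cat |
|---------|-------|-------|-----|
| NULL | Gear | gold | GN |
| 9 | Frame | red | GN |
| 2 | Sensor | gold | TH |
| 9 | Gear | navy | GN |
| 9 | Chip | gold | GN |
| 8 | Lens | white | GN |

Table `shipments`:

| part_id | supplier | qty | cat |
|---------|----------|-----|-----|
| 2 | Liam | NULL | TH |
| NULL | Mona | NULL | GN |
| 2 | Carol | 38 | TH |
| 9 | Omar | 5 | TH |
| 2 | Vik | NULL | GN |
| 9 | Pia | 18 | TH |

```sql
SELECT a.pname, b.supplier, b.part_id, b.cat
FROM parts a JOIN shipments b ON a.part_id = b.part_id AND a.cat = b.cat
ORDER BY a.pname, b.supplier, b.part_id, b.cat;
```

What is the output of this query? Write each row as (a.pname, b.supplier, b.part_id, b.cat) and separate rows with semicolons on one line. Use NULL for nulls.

INNER JOIN keeps only pairs where the ON condition holds.
Matching on a.part_id = b.part_id AND a.cat = b.cat. A NULL in a compared column never satisfies the condition.
- a (part_id=NULL, cat=GN) has no partner → excluded.
- a (part_id=9, cat=GN) has no partner → excluded.
- a (part_id=2, cat=TH) pairs with 2 row(s) of b.
- a (part_id=9, cat=GN) has no partner → excluded.
- a (part_id=9, cat=GN) has no partner → excluded.
- a (part_id=8, cat=GN) has no partner → excluded.
After projecting and ordering:
a.pname | b.supplier | b.part_id | b.cat
Sensor | Carol | 2 | TH
Sensor | Liam | 2 | TH

(Sensor, Carol, 2, TH); (Sensor, Liam, 2, TH)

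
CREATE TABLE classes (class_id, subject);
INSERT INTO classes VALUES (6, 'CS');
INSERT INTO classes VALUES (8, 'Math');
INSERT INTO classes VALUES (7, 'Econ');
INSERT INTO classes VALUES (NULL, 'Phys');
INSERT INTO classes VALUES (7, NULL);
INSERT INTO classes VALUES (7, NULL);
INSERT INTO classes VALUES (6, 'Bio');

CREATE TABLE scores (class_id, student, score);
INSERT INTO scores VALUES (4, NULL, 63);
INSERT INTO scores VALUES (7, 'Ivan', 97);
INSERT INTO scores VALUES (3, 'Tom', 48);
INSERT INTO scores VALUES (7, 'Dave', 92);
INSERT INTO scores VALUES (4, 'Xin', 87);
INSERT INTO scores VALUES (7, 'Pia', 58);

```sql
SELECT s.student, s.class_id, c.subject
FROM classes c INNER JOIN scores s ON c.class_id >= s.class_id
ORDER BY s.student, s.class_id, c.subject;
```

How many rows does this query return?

INNER JOIN keeps only pairs where the ON condition holds.
Matching on c.class_id >= s.class_id. A NULL in a compared column never satisfies the condition.
Matched pairs: 30.
Total: 30 rows.

30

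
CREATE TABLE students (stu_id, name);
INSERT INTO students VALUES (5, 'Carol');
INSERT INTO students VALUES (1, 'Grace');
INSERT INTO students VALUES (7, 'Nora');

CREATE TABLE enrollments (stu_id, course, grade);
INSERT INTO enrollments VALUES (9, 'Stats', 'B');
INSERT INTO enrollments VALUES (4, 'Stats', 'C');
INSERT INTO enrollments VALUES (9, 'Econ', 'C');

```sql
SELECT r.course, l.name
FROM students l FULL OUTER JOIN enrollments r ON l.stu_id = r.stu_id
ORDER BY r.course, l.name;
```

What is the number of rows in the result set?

6

FULL OUTER JOIN keeps every row from both sides; unmatched rows get NULL for the other side's columns.
Matching on l.stu_id = r.stu_id.
- l (stu_id=5) has no partner → padded with NULL.
- l (stu_id=1) has no partner → padded with NULL.
- l (stu_id=7) has no partner → padded with NULL.
- 3 r row(s) had no l match → kept, l columns NULL.
Total: 0 matched + 6 padded = 6 rows.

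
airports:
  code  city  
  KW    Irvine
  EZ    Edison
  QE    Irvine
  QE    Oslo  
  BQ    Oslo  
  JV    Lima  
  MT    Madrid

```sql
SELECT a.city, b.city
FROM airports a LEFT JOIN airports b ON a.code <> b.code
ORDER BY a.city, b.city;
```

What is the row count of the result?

LEFT JOIN keeps every row from `airports a`; unmatched rows get NULL for `airports b`'s columns.
Matching on a.code <> b.code.
- a (code=KW) pairs with 6 row(s) of b.
- a (code=EZ) pairs with 6 row(s) of b.
- a (code=QE) pairs with 5 row(s) of b.
- a (code=QE) pairs with 5 row(s) of b.
- a (code=BQ) pairs with 6 row(s) of b.
- a (code=JV) pairs with 6 row(s) of b.
- a (code=MT) pairs with 6 row(s) of b.
Total: 40 rows.

40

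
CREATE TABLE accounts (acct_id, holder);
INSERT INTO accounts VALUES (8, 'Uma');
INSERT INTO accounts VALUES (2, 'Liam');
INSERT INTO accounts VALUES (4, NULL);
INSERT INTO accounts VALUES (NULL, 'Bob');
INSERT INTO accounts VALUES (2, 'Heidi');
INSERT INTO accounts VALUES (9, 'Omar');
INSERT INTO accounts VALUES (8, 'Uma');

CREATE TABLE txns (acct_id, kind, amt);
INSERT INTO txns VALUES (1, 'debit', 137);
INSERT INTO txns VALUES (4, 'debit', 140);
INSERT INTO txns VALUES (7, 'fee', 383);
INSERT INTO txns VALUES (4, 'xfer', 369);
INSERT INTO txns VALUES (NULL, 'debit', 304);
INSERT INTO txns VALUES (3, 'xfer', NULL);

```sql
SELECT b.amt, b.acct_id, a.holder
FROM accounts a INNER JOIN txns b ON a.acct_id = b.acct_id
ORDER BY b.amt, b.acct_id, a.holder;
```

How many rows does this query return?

INNER JOIN keeps only pairs where the ON condition holds.
Matching on a.acct_id = b.acct_id. A NULL in a compared column never satisfies the condition.
Matched pairs: 2.
Total: 2 rows.

2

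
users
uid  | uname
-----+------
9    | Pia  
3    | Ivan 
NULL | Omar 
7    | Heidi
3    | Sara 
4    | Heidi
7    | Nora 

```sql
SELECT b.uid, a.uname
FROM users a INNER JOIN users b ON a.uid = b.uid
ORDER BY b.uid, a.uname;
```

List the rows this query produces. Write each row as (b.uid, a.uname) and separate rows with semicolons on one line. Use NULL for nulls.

(3, Ivan); (3, Ivan); (3, Sara); (3, Sara); (4, Heidi); (7, Heidi); (7, Heidi); (7, Nora); (7, Nora); (9, Pia)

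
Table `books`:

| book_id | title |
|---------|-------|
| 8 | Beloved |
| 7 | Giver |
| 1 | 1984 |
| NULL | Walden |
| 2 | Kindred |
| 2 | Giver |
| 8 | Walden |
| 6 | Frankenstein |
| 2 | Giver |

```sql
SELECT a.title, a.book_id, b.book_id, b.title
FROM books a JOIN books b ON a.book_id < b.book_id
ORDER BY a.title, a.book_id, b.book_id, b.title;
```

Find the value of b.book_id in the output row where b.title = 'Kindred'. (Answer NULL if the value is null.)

2

INNER JOIN keeps only pairs where the ON condition holds.
Matching on a.book_id < b.book_id. A NULL in a compared column never satisfies the condition.
- a row (book_id=8): no match → dropped.
- a row (book_id=7): matches 2 b row(s) → 2 output row(s).
- a row (book_id=1): matches 7 b row(s) → 7 output row(s).
- a row (book_id=NULL): no match → dropped.
- a row (book_id=2): matches 4 b row(s) → 4 output row(s).
- a row (book_id=2): matches 4 b row(s) → 4 output row(s).
- a row (book_id=8): no match → dropped.
- a row (book_id=6): matches 3 b row(s) → 3 output row(s).
- a row (book_id=2): matches 4 b row(s) → 4 output row(s).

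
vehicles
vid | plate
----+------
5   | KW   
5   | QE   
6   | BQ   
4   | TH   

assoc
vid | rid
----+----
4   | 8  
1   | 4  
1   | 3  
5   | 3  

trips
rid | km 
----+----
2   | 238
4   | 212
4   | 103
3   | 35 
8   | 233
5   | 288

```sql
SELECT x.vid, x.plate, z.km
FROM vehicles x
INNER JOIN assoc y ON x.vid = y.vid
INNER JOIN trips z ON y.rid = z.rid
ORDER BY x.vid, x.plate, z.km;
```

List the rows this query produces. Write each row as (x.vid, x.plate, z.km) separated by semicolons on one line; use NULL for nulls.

(4, TH, 233); (5, KW, 35); (5, QE, 35)

Evaluate left to right. First `vehicles x INNER JOIN assoc y` on vid: 3 row(s).
Then INNER JOIN `trips z` on rid: keep only rows whose y.rid appears in z.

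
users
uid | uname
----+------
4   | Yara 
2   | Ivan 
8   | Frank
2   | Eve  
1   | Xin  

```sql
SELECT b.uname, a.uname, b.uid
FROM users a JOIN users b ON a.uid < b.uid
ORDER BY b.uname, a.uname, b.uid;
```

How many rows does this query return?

9

INNER JOIN keeps only pairs where the ON condition holds.
Matching on a.uid < b.uid.
- a row (uid=4): matches 1 b row(s) → 1 output row(s).
- a row (uid=2): matches 2 b row(s) → 2 output row(s).
- a row (uid=8): no match → dropped.
- a row (uid=2): matches 2 b row(s) → 2 output row(s).
- a row (uid=1): matches 4 b row(s) → 4 output row(s).
Total: 9 rows.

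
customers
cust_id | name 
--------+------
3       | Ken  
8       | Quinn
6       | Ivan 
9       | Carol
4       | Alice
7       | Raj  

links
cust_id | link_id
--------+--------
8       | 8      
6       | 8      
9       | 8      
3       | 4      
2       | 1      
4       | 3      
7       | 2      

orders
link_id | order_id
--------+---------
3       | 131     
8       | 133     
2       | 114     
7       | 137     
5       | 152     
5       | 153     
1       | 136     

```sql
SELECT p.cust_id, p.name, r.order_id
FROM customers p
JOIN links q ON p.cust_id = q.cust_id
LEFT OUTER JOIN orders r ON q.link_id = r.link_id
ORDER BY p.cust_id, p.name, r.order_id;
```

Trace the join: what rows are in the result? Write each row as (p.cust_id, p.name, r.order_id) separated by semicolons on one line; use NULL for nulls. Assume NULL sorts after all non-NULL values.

(3, Ken, NULL); (4, Alice, 131); (6, Ivan, 133); (7, Raj, 114); (8, Quinn, 133); (9, Carol, 133)

Step 1 — p INNER JOIN q on cust_id → 6 row(s).
Then LEFT JOIN `orders r` on link_id: each of those 6 rows is kept; rows whose q.link_id has no match in r get NULL for r's columns.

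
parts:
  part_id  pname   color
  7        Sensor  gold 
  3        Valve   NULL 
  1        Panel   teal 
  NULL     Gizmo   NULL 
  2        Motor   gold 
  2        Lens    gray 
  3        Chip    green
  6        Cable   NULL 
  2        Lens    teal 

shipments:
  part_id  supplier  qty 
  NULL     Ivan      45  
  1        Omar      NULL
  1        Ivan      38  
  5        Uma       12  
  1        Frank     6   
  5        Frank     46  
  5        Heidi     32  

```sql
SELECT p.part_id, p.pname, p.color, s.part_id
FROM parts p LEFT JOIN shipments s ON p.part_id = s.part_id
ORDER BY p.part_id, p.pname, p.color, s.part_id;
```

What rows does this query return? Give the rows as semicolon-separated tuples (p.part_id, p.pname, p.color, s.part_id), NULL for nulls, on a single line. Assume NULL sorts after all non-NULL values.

(1, Panel, teal, 1); (1, Panel, teal, 1); (1, Panel, teal, 1); (2, Lens, gray, NULL); (2, Lens, teal, NULL); (2, Motor, gold, NULL); (3, Chip, green, NULL); (3, Valve, NULL, NULL); (6, Cable, NULL, NULL); (7, Sensor, gold, NULL); (NULL, Gizmo, NULL, NULL)

LEFT JOIN keeps every row from `parts`; unmatched rows get NULL for `shipments`'s columns.
Matching on p.part_id = s.part_id. A NULL in a compared column never satisfies the condition.
- p (part_id=7) has no partner → padded with NULL.
- p (part_id=3) has no partner → padded with NULL.
- p (part_id=1) pairs with 3 row(s) of s.
- p (part_id=NULL) has no partner → padded with NULL.
- p (part_id=2) has no partner → padded with NULL.
- p (part_id=2) has no partner → padded with NULL.
- p (part_id=3) has no partner → padded with NULL.
- p (part_id=6) has no partner → padded with NULL.
- p (part_id=2) has no partner → padded with NULL.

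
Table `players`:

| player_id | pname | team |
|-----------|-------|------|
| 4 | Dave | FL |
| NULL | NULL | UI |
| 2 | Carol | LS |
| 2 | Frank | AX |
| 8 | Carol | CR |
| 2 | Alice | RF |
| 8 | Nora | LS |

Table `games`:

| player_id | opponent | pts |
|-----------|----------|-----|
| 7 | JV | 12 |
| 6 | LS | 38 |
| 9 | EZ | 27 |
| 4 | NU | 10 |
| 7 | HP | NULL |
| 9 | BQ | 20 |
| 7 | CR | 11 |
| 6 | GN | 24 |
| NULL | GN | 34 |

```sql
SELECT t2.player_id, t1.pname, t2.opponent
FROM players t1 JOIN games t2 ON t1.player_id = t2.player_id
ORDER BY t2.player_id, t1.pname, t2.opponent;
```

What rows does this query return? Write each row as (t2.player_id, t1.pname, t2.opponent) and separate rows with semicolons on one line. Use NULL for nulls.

INNER JOIN keeps only pairs where the ON condition holds.
Matching on t1.player_id = t2.player_id. A NULL in a compared column never satisfies the condition.
- player_id=4: 1 matching t2 row(s), so 1 row(s) emitted.
- player_id=NULL: no matching t2 row, dropped.
- player_id=2: no matching t2 row, dropped.
- player_id=2: no matching t2 row, dropped.
- player_id=8: no matching t2 row, dropped.
- player_id=2: no matching t2 row, dropped.
- player_id=8: no matching t2 row, dropped.
After projecting and ordering:
t2.player_id | t1.pname | t2.opponent
4 | Dave | NU

(4, Dave, NU)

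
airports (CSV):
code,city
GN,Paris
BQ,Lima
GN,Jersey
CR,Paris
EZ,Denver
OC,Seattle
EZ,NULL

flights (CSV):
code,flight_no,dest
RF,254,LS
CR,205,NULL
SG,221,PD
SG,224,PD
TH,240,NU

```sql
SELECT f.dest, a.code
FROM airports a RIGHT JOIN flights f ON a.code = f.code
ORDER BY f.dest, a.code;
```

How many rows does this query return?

5

RIGHT JOIN keeps every row from `flights`; unmatched rows get NULL for `airports`'s columns.
Matching on a.code = f.code.
- a[0] code=GN → no match.
- a[1] code=BQ → no match.
- a[2] code=GN → no match.
- a[3] code=CR → 1 match(es) in f → 1 row(s).
- a[4] code=EZ → no match.
- a[5] code=OC → no match.
- a[6] code=EZ → no match.
- 4 f row(s) had no a match → kept, a columns NULL.
Total: 1 matched + 4 padded = 5 rows.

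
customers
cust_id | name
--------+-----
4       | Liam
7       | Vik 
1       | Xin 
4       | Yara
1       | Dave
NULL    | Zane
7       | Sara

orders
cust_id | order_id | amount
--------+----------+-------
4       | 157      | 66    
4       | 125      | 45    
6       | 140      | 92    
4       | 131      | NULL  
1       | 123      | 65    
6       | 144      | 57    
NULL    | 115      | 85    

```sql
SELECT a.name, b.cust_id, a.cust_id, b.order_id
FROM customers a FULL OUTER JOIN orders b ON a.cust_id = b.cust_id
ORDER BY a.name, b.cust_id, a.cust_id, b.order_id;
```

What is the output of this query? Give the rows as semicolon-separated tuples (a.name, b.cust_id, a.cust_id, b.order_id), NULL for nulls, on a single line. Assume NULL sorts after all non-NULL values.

FULL OUTER JOIN keeps every row from both sides; unmatched rows get NULL for the other side's columns.
Matching on a.cust_id = b.cust_id. A NULL in a compared column never satisfies the condition.
Matched pairs: 8; unmatched a rows kept: 3; unmatched b rows kept: 3.

(Dave, 1, 1, 123); (Liam, 4, 4, 125); (Liam, 4, 4, 131); (Liam, 4, 4, 157); (Sara, NULL, 7, NULL); (Vik, NULL, 7, NULL); (Xin, 1, 1, 123); (Yara, 4, 4, 125); (Yara, 4, 4, 131); (Yara, 4, 4, 157); (Zane, NULL, NULL, NULL); (NULL, 6, NULL, 140); (NULL, 6, NULL, 144); (NULL, NULL, NULL, 115)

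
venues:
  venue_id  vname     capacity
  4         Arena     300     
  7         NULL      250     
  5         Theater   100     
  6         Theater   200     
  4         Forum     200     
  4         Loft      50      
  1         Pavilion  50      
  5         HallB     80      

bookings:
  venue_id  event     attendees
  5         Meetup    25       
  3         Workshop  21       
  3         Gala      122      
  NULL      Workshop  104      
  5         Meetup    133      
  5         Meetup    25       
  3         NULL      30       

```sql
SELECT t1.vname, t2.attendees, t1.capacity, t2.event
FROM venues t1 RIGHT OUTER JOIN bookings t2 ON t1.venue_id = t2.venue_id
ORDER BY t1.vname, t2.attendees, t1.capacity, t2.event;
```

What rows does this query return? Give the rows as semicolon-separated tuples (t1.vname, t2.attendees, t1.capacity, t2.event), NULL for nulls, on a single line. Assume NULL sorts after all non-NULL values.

RIGHT JOIN keeps every row from `bookings`; unmatched rows get NULL for `venues`'s columns.
Matching on t1.venue_id = t2.venue_id. A NULL in a compared column never satisfies the condition.
- t1 (venue_id=4) has no partner in t2.
- t1 (venue_id=7) has no partner in t2.
- t1 (venue_id=5) pairs with 3 row(s) of t2.
- t1 (venue_id=6) has no partner in t2.
- t1 (venue_id=4) has no partner in t2.
- t1 (venue_id=4) has no partner in t2.
- t1 (venue_id=1) has no partner in t2.
- t1 (venue_id=5) pairs with 3 row(s) of t2.
- plus 4 unmatched t2 row(s), each kept with NULL t1 columns.
After projecting and ordering:
t1.vname | t2.attendees | t1.capacity | t2.event
HallB | 25 | 80 | Meetup
HallB | 25 | 80 | Meetup
HallB | 133 | 80 | Meetup
Theater | 25 | 100 | Meetup
Theater | 25 | 100 | Meetup
Theater | 133 | 100 | Meetup
NULL | 21 | NULL | Workshop
NULL | 30 | NULL | NULL
NULL | 104 | NULL | Workshop
NULL | 122 | NULL | Gala

(HallB, 25, 80, Meetup); (HallB, 25, 80, Meetup); (HallB, 133, 80, Meetup); (Theater, 25, 100, Meetup); (Theater, 25, 100, Meetup); (Theater, 133, 100, Meetup); (NULL, 21, NULL, Workshop); (NULL, 30, NULL, NULL); (NULL, 104, NULL, Workshop); (NULL, 122, NULL, Gala)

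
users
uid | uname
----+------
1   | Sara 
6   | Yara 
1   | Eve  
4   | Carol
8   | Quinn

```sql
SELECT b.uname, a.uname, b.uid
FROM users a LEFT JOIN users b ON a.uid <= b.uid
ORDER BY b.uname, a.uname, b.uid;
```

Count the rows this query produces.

16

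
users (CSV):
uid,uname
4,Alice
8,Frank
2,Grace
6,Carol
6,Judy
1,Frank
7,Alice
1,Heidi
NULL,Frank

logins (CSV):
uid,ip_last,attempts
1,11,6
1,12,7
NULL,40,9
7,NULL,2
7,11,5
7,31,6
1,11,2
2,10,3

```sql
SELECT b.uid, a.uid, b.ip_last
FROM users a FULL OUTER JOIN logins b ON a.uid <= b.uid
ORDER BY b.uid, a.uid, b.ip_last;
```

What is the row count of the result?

33

FULL OUTER JOIN keeps every row from both sides; unmatched rows get NULL for the other side's columns.
Matching on a.uid <= b.uid. A NULL in a compared column never satisfies the condition.
Matched pairs: 30; unmatched a rows kept: 2; unmatched b rows kept: 1.
Total: 30 matched + 3 padded = 33 rows.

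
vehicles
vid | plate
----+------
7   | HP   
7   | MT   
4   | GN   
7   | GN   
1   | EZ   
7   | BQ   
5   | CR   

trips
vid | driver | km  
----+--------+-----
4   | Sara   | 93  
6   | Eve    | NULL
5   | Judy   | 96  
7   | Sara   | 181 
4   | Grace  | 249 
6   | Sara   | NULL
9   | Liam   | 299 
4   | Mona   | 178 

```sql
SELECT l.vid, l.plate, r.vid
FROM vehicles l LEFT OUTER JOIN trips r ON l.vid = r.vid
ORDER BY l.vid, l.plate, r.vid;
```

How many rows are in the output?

9

LEFT JOIN keeps every row from `vehicles`; unmatched rows get NULL for `trips`'s columns.
Matching on l.vid = r.vid.
- l[0] vid=7 → 1 match(es) in r → 1 row(s).
- l[1] vid=7 → 1 match(es) in r → 1 row(s).
- l[2] vid=4 → 3 match(es) in r → 3 row(s).
- l[3] vid=7 → 1 match(es) in r → 1 row(s).
- l[4] vid=1 → no match; kept with NULLs on the r side.
- l[5] vid=7 → 1 match(es) in r → 1 row(s).
- l[6] vid=5 → 1 match(es) in r → 1 row(s).
Total: 8 matched + 1 padded = 9 rows.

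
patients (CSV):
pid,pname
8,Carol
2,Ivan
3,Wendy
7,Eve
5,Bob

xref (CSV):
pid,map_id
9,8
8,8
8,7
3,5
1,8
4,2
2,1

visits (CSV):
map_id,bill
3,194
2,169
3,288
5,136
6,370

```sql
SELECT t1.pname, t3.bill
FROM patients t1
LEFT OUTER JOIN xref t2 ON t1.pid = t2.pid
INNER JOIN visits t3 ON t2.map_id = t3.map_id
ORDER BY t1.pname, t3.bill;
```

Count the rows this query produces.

1

Joins associate left-to-right: patients LEFT JOIN xref on pid gives 6 intermediate row(s).
Then INNER JOIN `visits t3` on map_id: keep only rows whose t2.map_id appears in t3.
Result: 1 row(s).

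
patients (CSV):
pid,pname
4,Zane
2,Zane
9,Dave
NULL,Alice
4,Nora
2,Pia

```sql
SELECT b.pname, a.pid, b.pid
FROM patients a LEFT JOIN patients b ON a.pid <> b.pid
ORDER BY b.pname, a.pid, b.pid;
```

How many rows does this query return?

LEFT JOIN keeps every row from `patients a`; unmatched rows get NULL for `patients b`'s columns.
Matching on a.pid <> b.pid. A NULL in a compared column never satisfies the condition.
Matched pairs: 16; unmatched a rows kept: 1.
Total: 16 matched + 1 padded = 17 rows.

17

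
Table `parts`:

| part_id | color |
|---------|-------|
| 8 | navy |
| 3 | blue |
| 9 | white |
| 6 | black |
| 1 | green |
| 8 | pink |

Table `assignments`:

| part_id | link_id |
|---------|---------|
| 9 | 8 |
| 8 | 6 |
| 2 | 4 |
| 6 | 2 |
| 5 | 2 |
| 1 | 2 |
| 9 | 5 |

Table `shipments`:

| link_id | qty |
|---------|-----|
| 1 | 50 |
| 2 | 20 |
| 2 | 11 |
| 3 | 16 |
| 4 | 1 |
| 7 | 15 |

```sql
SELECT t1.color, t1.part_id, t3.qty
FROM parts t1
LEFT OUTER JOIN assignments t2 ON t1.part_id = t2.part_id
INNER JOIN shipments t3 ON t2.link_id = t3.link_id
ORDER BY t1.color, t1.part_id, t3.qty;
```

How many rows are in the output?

4

Step 1 — t1 LEFT JOIN t2 on part_id → 7 row(s).
Then INNER JOIN `shipments t3` on link_id: keep only rows whose t2.link_id appears in t3.
Result: 4 row(s).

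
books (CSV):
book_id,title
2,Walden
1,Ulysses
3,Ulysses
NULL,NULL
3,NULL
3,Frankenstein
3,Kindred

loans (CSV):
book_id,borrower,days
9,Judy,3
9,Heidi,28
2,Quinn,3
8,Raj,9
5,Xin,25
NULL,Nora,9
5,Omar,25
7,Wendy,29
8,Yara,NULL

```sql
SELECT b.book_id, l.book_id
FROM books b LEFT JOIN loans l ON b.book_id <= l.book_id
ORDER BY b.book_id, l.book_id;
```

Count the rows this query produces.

45

LEFT JOIN keeps every row from `books`; unmatched rows get NULL for `loans`'s columns.
Matching on b.book_id <= l.book_id. A NULL in a compared column never satisfies the condition.
- book_id=2: 8 matching l row(s), so 8 row(s) emitted.
- book_id=1: 8 matching l row(s), so 8 row(s) emitted.
- book_id=3: 7 matching l row(s), so 7 row(s) emitted.
- book_id=NULL: no l row matches, row kept with l columns NULL.
- book_id=3: 7 matching l row(s), so 7 row(s) emitted.
- book_id=3: 7 matching l row(s), so 7 row(s) emitted.
- book_id=3: 7 matching l row(s), so 7 row(s) emitted.
Total: 44 matched + 1 padded = 45 rows.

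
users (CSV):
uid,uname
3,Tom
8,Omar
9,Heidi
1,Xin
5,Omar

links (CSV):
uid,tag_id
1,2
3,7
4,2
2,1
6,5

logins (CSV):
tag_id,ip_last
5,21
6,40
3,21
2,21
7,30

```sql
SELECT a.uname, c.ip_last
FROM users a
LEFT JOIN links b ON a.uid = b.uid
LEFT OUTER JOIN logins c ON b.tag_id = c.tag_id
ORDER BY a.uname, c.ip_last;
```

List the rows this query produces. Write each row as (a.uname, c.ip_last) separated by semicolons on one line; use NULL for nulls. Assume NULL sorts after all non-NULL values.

(Heidi, NULL); (Omar, NULL); (Omar, NULL); (Tom, 30); (Xin, 21)

Joins associate left-to-right: users LEFT JOIN links on uid gives 5 intermediate row(s).
Then LEFT JOIN `logins c` on tag_id: each of those 5 rows is kept; rows whose b.tag_id has no match in c get NULL for c's columns.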